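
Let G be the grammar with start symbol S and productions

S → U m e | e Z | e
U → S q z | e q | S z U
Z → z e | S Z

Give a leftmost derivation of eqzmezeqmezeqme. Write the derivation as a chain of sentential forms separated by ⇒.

S ⇒ Ume ⇒ SzUme ⇒ UmezUme ⇒ SzUmezUme ⇒ UmezUmezUme ⇒ SqzmezUmezUme ⇒ eqzmezUmezUme ⇒ eqzmezeqmezUme ⇒ eqzmezeqmezeqme

S ⇒ Ume   [S → U m e]
Ume ⇒ SzUme   [U → S z U]
SzUme ⇒ UmezUme   [S → U m e]
UmezUme ⇒ SzUmezUme   [U → S z U]
SzUmezUme ⇒ UmezUmezUme   [S → U m e]
UmezUmezUme ⇒ SqzmezUmezUme   [U → S q z]
SqzmezUmezUme ⇒ eqzmezUmezUme   [S → e]
eqzmezUmezUme ⇒ eqzmezeqmezUme   [U → e q]
eqzmezeqmezUme ⇒ eqzmezeqmezeqme   [U → e q]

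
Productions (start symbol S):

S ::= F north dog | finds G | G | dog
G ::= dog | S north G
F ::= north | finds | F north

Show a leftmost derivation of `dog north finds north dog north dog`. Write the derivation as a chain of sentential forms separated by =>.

S => G   [S ::= G]
G => S north G   [G ::= S north G]
S north G => G north G   [S ::= G]
G north G => dog north G   [G ::= dog]
dog north G => dog north S north G   [G ::= S north G]
dog north S north G => dog north F north dog north G   [S ::= F north dog]
dog north F north dog north G => dog north finds north dog north G   [F ::= finds]
dog north finds north dog north G => dog north finds north dog north dog   [G ::= dog]

S => G => S north G => G north G => dog north G => dog north S north G => dog north F north dog north G => dog north finds north dog north G => dog north finds north dog north dog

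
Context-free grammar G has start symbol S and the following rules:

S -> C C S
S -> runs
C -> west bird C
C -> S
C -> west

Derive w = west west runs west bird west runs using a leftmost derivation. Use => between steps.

S => C C S   [S -> C C S]
C C S => west C S   [C -> west]
west C S => west west S   [C -> west]
west west S => west west C C S   [S -> C C S]
west west C C S => west west S C S   [C -> S]
west west S C S => west west runs C S   [S -> runs]
west west runs C S => west west runs west bird C S   [C -> west bird C]
west west runs west bird C S => west west runs west bird west S   [C -> west]
west west runs west bird west S => west west runs west bird west runs   [S -> runs]

S => C C S => west C S => west west S => west west C C S => west west S C S => west west runs C S => west west runs west bird C S => west west runs west bird west S => west west runs west bird west runs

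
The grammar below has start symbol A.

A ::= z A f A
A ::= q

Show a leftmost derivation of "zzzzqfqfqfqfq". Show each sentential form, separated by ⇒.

A ⇒ zAfA   [A ::= z A f A]
zAfA ⇒ zzAfAfA   [A ::= z A f A]
zzAfAfA ⇒ zzzAfAfAfA   [A ::= z A f A]
zzzAfAfAfA ⇒ zzzzAfAfAfAfA   [A ::= z A f A]
zzzzAfAfAfAfA ⇒ zzzzqfAfAfAfA   [A ::= q]
zzzzqfAfAfAfA ⇒ zzzzqfqfAfAfA   [A ::= q]
zzzzqfqfAfAfA ⇒ zzzzqfqfqfAfA   [A ::= q]
zzzzqfqfqfAfA ⇒ zzzzqfqfqfqfA   [A ::= q]
zzzzqfqfqfqfA ⇒ zzzzqfqfqfqfq   [A ::= q]

A ⇒ zAfA ⇒ zzAfAfA ⇒ zzzAfAfAfA ⇒ zzzzAfAfAfAfA ⇒ zzzzqfAfAfAfA ⇒ zzzzqfqfAfAfA ⇒ zzzzqfqfqfAfA ⇒ zzzzqfqfqfqfA ⇒ zzzzqfqfqfqfq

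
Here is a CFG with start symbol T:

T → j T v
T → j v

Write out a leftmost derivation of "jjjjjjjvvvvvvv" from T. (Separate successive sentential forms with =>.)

T => jTv => jjTvv => jjjTvvv => jjjjTvvvv => jjjjjTvvvvv => jjjjjjTvvvvvv => jjjjjjjvvvvvvv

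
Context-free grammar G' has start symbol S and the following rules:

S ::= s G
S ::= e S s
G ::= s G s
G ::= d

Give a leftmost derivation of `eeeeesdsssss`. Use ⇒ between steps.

S ⇒ eSs ⇒ eeSss ⇒ eeeSsss ⇒ eeeeSssss ⇒ eeeeeSsssss ⇒ eeeeesGsssss ⇒ eeeeesdsssss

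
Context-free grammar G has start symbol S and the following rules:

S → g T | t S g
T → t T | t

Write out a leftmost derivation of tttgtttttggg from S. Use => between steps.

S=>tSg=>ttSgg=>tttSggg=>tttgTggg=>tttgtTggg=>tttgttTggg=>tttgtttTggg=>tttgttttTggg=>tttgtttttggg

S => tSg   [S → t S g]
tSg => ttSgg   [S → t S g]
ttSgg => tttSggg   [S → t S g]
tttSggg => tttgTggg   [S → g T]
tttgTggg => tttgtTggg   [T → t T]
tttgtTggg => tttgttTggg   [T → t T]
tttgttTggg => tttgtttTggg   [T → t T]
tttgtttTggg => tttgttttTggg   [T → t T]
tttgttttTggg => tttgtttttggg   [T → t]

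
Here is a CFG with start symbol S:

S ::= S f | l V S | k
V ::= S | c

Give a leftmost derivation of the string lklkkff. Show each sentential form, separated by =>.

S => lVS => lSS => lkS => lklVS => lklSS => lklkS => lklkSf => lklkSff => lklkkff

S => lVS   [S ::= l V S]
lVS => lSS   [V ::= S]
lSS => lkS   [S ::= k]
lkS => lklVS   [S ::= l V S]
lklVS => lklSS   [V ::= S]
lklSS => lklkS   [S ::= k]
lklkS => lklkSf   [S ::= S f]
lklkSf => lklkSff   [S ::= S f]
lklkSff => lklkkff   [S ::= k]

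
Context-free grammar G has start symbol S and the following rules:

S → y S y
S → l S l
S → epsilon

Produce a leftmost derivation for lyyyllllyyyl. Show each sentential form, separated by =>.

S => lSl   [S → l S l]
lSl => lySyl   [S → y S y]
lySyl => lyySyyl   [S → y S y]
lyySyyl => lyyySyyyl   [S → y S y]
lyyySyyyl => lyyylSlyyyl   [S → l S l]
lyyylSlyyyl => lyyyllSllyyyl   [S → l S l]
lyyyllSllyyyl => lyyyllllyyyl   [S → epsilon]

S => lSl => lySyl => lyySyyl => lyyySyyyl => lyyylSlyyyl => lyyyllSllyyyl => lyyyllllyyyl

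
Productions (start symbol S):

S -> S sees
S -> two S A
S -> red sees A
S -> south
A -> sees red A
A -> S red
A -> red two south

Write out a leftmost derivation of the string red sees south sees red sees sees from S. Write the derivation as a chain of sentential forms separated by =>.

S => S sees   [S -> S sees]
S sees => S sees sees   [S -> S sees]
S sees sees => red sees A sees sees   [S -> red sees A]
red sees A sees sees => red sees S red sees sees   [A -> S red]
red sees S red sees sees => red sees S sees red sees sees   [S -> S sees]
red sees S sees red sees sees => red sees south sees red sees sees   [S -> south]

S => S sees => S sees sees => red sees A sees sees => red sees S red sees sees => red sees S sees red sees sees => red sees south sees red sees sees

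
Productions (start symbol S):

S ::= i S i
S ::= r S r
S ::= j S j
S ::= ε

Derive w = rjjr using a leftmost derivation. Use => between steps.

S => rSr   [S ::= r S r]
rSr => rjSjr   [S ::= j S j]
rjSjr => rjjr   [S ::= ε]

S => rSr => rjSjr => rjjr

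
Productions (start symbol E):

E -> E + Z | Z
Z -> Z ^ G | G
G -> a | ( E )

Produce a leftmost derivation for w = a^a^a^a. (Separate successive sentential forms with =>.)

E => Z => Z^G => Z^G^G => Z^G^G^G => G^G^G^G => a^G^G^G => a^a^G^G => a^a^a^G => a^a^a^a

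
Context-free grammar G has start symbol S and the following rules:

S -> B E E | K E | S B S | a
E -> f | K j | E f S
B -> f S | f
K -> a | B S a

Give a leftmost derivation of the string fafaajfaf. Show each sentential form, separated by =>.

S => BEE   [S -> B E E]
BEE => fSEE   [B -> f S]
fSEE => faEE   [S -> a]
faEE => faEfSE   [E -> E f S]
faEfSE => faKjfSE   [E -> K j]
faKjfSE => faBSajfSE   [K -> B S a]
faBSajfSE => fafSajfSE   [B -> f]
fafSajfSE => fafaajfSE   [S -> a]
fafaajfSE => fafaajfaE   [S -> a]
fafaajfaE => fafaajfaf   [E -> f]

S => BEE => fSEE => faEE => faEfSE => faKjfSE => faBSajfSE => fafSajfSE => fafaajfSE => fafaajfaE => fafaajfaf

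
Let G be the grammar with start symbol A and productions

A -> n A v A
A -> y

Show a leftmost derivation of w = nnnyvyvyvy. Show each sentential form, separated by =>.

A => nAvA   [A -> n A v A]
nAvA => nnAvAvA   [A -> n A v A]
nnAvAvA => nnnAvAvAvA   [A -> n A v A]
nnnAvAvAvA => nnnyvAvAvA   [A -> y]
nnnyvAvAvA => nnnyvyvAvA   [A -> y]
nnnyvyvAvA => nnnyvyvyvA   [A -> y]
nnnyvyvyvA => nnnyvyvyvy   [A -> y]

A => nAvA => nnAvAvA => nnnAvAvAvA => nnnyvAvAvA => nnnyvyvAvA => nnnyvyvyvA => nnnyvyvyvy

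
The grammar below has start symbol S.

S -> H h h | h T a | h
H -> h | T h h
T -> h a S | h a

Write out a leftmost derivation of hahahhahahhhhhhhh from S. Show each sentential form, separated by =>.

S => Hhh => Thhhh => haShhhh => haHhhhhhh => haThhhhhhhh => hahaShhhhhhhh => hahahTahhhhhhhh => hahahhaSahhhhhhhh => hahahhahahhhhhhhh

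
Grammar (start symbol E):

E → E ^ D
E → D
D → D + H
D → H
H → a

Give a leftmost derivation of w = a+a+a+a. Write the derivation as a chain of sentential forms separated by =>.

E => D => D+H => D+H+H => D+H+H+H => H+H+H+H => a+H+H+H => a+a+H+H => a+a+a+H => a+a+a+a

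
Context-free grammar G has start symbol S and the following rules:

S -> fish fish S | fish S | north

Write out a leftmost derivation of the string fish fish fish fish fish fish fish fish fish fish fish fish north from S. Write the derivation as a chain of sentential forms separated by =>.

S => fish fish S => fish fish fish fish S => fish fish fish fish fish S => fish fish fish fish fish fish S => fish fish fish fish fish fish fish S => fish fish fish fish fish fish fish fish fish S => fish fish fish fish fish fish fish fish fish fish fish S => fish fish fish fish fish fish fish fish fish fish fish fish S => fish fish fish fish fish fish fish fish fish fish fish fish north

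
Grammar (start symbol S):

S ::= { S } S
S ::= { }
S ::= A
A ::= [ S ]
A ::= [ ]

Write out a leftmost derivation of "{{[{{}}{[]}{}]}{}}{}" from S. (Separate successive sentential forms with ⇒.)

S ⇒ {S}S ⇒ {{S}S}S ⇒ {{A}S}S ⇒ {{[S]}S}S ⇒ {{[{S}S]}S}S ⇒ {{[{{}}S]}S}S ⇒ {{[{{}}{S}S]}S}S ⇒ {{[{{}}{A}S]}S}S ⇒ {{[{{}}{[]}S]}S}S ⇒ {{[{{}}{[]}{}]}S}S ⇒ {{[{{}}{[]}{}]}{}}S ⇒ {{[{{}}{[]}{}]}{}}{}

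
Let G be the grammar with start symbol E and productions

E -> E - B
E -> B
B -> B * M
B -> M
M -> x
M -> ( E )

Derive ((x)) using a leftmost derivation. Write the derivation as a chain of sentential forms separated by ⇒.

E⇒B⇒M⇒(E)⇒(B)⇒(M)⇒((E))⇒((B))⇒((M))⇒((x))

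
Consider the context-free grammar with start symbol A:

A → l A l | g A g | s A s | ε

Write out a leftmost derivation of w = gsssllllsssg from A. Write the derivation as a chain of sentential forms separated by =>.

A=>gAg=>gsAsg=>gssAssg=>gsssAsssg=>gssslAlsssg=>gsssllAllsssg=>gsssllllsssg

A => gAg   [A → g A g]
gAg => gsAsg   [A → s A s]
gsAsg => gssAssg   [A → s A s]
gssAssg => gsssAsssg   [A → s A s]
gsssAsssg => gssslAlsssg   [A → l A l]
gssslAlsssg => gsssllAllsssg   [A → l A l]
gsssllAllsssg => gsssllllsssg   [A → ε]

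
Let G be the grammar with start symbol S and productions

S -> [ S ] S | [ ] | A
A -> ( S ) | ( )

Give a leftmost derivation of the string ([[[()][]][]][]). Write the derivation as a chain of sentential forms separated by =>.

S => A => (S) => ([S]S) => ([[S]S]S) => ([[[S]S]S]S) => ([[[A]S]S]S) => ([[[()]S]S]S) => ([[[()][]]S]S) => ([[[()][]][]]S) => ([[[()][]][]][])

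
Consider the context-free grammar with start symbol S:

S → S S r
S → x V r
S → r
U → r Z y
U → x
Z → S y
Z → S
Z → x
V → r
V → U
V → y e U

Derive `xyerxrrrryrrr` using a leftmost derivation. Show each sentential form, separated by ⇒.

S ⇒ SSr ⇒ xVrSr ⇒ xyeUrSr ⇒ xyerZyrSr ⇒ xyerSyrSr ⇒ xyerSSryrSr ⇒ xyerxVrSryrSr ⇒ xyerxrrSryrSr ⇒ xyerxrrrryrSr ⇒ xyerxrrrryrrr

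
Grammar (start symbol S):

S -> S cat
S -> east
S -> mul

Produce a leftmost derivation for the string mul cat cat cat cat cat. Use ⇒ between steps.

S ⇒ S cat ⇒ S cat cat ⇒ S cat cat cat ⇒ S cat cat cat cat ⇒ S cat cat cat cat cat ⇒ mul cat cat cat cat cat

S ⇒ S cat   [S -> S cat]
S cat ⇒ S cat cat   [S -> S cat]
S cat cat ⇒ S cat cat cat   [S -> S cat]
S cat cat cat ⇒ S cat cat cat cat   [S -> S cat]
S cat cat cat cat ⇒ S cat cat cat cat cat   [S -> S cat]
S cat cat cat cat cat ⇒ mul cat cat cat cat cat   [S -> mul]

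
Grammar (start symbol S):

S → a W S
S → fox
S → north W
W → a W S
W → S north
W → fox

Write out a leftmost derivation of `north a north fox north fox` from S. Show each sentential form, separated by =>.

S => north W => north a W S => north a S north S => north a north W north S => north a north fox north S => north a north fox north fox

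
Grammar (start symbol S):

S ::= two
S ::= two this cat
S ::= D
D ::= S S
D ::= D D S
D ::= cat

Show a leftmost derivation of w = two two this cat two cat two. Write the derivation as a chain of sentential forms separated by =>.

S => D   [S ::= D]
D => D D S   [D ::= D D S]
D D S => S S D S   [D ::= S S]
S S D S => two S D S   [S ::= two]
two S D S => two D D S   [S ::= D]
two D D S => two S S D S   [D ::= S S]
two S S D S => two two this cat S D S   [S ::= two this cat]
two two this cat S D S => two two this cat two D S   [S ::= two]
two two this cat two D S => two two this cat two cat S   [D ::= cat]
two two this cat two cat S => two two this cat two cat two   [S ::= two]

S => D => D D S => S S D S => two S D S => two D D S => two S S D S => two two this cat S D S => two two this cat two D S => two two this cat two cat S => two two this cat two cat two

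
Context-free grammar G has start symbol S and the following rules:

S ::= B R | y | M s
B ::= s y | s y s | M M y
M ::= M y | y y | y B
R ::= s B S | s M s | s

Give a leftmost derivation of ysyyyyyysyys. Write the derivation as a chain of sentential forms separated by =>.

S => BR   [S ::= B R]
BR => MMyR   [B ::= M M y]
MMyR => MyMyR   [M ::= M y]
MyMyR => MyyMyR   [M ::= M y]
MyyMyR => MyyyMyR   [M ::= M y]
MyyyMyR => MyyyyMyR   [M ::= M y]
MyyyyMyR => yByyyyMyR   [M ::= y B]
yByyyyMyR => ysyyyyyMyR   [B ::= s y]
ysyyyyyMyR => ysyyyyyyByR   [M ::= y B]
ysyyyyyyByR => ysyyyyyysyyR   [B ::= s y]
ysyyyyyysyyR => ysyyyyyysyys   [R ::= s]

S=>BR=>MMyR=>MyMyR=>MyyMyR=>MyyyMyR=>MyyyyMyR=>yByyyyMyR=>ysyyyyyMyR=>ysyyyyyyByR=>ysyyyyyysyyR=>ysyyyyyysyys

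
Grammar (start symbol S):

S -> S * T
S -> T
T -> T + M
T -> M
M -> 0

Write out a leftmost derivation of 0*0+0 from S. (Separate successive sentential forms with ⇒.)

S ⇒ S*T ⇒ T*T ⇒ M*T ⇒ 0*T ⇒ 0*T+M ⇒ 0*M+M ⇒ 0*0+M ⇒ 0*0+0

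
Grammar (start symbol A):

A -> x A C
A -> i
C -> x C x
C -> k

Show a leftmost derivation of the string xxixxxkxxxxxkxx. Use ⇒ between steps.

A⇒xAC⇒xxACC⇒xxiCC⇒xxixCxC⇒xxixxCxxC⇒xxixxxCxxxC⇒xxixxxkxxxC⇒xxixxxkxxxxCx⇒xxixxxkxxxxxCxx⇒xxixxxkxxxxxkxx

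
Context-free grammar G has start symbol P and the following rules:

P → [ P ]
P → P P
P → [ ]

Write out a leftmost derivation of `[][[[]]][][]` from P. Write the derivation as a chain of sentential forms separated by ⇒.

P ⇒ PP   [P → P P]
PP ⇒ []P   [P → [ ]]
[]P ⇒ []PP   [P → P P]
[]PP ⇒ []PPP   [P → P P]
[]PPP ⇒ [][P]PP   [P → [ P ]]
[][P]PP ⇒ [][[P]]PP   [P → [ P ]]
[][[P]]PP ⇒ [][[[]]]PP   [P → [ ]]
[][[[]]]PP ⇒ [][[[]]][]P   [P → [ ]]
[][[[]]][]P ⇒ [][[[]]][][]   [P → [ ]]

P⇒PP⇒[]P⇒[]PP⇒[]PPP⇒[][P]PP⇒[][[P]]PP⇒[][[[]]]PP⇒[][[[]]][]P⇒[][[[]]][][]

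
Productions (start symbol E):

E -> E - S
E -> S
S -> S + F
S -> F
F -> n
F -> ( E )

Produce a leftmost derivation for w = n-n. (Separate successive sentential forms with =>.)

E => E-S   [E -> E - S]
E-S => S-S   [E -> S]
S-S => F-S   [S -> F]
F-S => n-S   [F -> n]
n-S => n-F   [S -> F]
n-F => n-n   [F -> n]

E => E-S => S-S => F-S => n-S => n-F => n-n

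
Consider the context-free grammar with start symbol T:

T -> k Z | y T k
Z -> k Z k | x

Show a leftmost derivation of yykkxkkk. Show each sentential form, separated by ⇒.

T ⇒ yTk ⇒ yyTkk ⇒ yykZkk ⇒ yykkZkkk ⇒ yykkxkkk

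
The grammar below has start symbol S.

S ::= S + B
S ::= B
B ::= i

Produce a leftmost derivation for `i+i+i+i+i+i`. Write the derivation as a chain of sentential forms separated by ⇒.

S ⇒ S+B ⇒ S+B+B ⇒ S+B+B+B ⇒ S+B+B+B+B ⇒ S+B+B+B+B+B ⇒ B+B+B+B+B+B ⇒ i+B+B+B+B+B ⇒ i+i+B+B+B+B ⇒ i+i+i+B+B+B ⇒ i+i+i+i+B+B ⇒ i+i+i+i+i+B ⇒ i+i+i+i+i+i

S ⇒ S+B   [S ::= S + B]
S+B ⇒ S+B+B   [S ::= S + B]
S+B+B ⇒ S+B+B+B   [S ::= S + B]
S+B+B+B ⇒ S+B+B+B+B   [S ::= S + B]
S+B+B+B+B ⇒ S+B+B+B+B+B   [S ::= S + B]
S+B+B+B+B+B ⇒ B+B+B+B+B+B   [S ::= B]
B+B+B+B+B+B ⇒ i+B+B+B+B+B   [B ::= i]
i+B+B+B+B+B ⇒ i+i+B+B+B+B   [B ::= i]
i+i+B+B+B+B ⇒ i+i+i+B+B+B   [B ::= i]
i+i+i+B+B+B ⇒ i+i+i+i+B+B   [B ::= i]
i+i+i+i+B+B ⇒ i+i+i+i+i+B   [B ::= i]
i+i+i+i+i+B ⇒ i+i+i+i+i+i   [B ::= i]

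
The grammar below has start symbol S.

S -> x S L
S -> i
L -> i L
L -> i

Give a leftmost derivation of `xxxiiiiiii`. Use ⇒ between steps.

S ⇒ xSL ⇒ xxSLL ⇒ xxxSLLL ⇒ xxxiLLL ⇒ xxxiiLLL ⇒ xxxiiiLLL ⇒ xxxiiiiLLL ⇒ xxxiiiiiLL ⇒ xxxiiiiiiL ⇒ xxxiiiiiii

S ⇒ xSL   [S -> x S L]
xSL ⇒ xxSLL   [S -> x S L]
xxSLL ⇒ xxxSLLL   [S -> x S L]
xxxSLLL ⇒ xxxiLLL   [S -> i]
xxxiLLL ⇒ xxxiiLLL   [L -> i L]
xxxiiLLL ⇒ xxxiiiLLL   [L -> i L]
xxxiiiLLL ⇒ xxxiiiiLLL   [L -> i L]
xxxiiiiLLL ⇒ xxxiiiiiLL   [L -> i]
xxxiiiiiLL ⇒ xxxiiiiiiL   [L -> i]
xxxiiiiiiL ⇒ xxxiiiiiii   [L -> i]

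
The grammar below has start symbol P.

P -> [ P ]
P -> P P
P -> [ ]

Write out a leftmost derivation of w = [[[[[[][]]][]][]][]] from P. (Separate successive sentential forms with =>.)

P=>[P]=>[PP]=>[[P]P]=>[[PP]P]=>[[[P]P]P]=>[[[PP]P]P]=>[[[[P]P]P]P]=>[[[[[P]]P]P]P]=>[[[[[PP]]P]P]P]=>[[[[[[]P]]P]P]P]=>[[[[[[][]]]P]P]P]=>[[[[[[][]]][]]P]P]=>[[[[[[][]]][]][]]P]=>[[[[[[][]]][]][]][]]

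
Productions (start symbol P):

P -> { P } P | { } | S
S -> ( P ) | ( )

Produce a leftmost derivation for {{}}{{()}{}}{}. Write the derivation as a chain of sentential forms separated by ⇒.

P ⇒ {P}P   [P -> { P } P]
{P}P ⇒ {{}}P   [P -> { }]
{{}}P ⇒ {{}}{P}P   [P -> { P } P]
{{}}{P}P ⇒ {{}}{{P}P}P   [P -> { P } P]
{{}}{{P}P}P ⇒ {{}}{{S}P}P   [P -> S]
{{}}{{S}P}P ⇒ {{}}{{()}P}P   [S -> ( )]
{{}}{{()}P}P ⇒ {{}}{{()}{}}P   [P -> { }]
{{}}{{()}{}}P ⇒ {{}}{{()}{}}{}   [P -> { }]

P⇒{P}P⇒{{}}P⇒{{}}{P}P⇒{{}}{{P}P}P⇒{{}}{{S}P}P⇒{{}}{{()}P}P⇒{{}}{{()}{}}P⇒{{}}{{()}{}}{}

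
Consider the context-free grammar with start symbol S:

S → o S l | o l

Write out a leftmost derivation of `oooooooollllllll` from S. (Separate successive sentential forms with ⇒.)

S ⇒ oSl ⇒ ooSll ⇒ oooSlll ⇒ ooooSllll ⇒ oooooSlllll ⇒ ooooooSllllll ⇒ oooooooSlllllll ⇒ oooooooollllllll

S ⇒ oSl   [S → o S l]
oSl ⇒ ooSll   [S → o S l]
ooSll ⇒ oooSlll   [S → o S l]
oooSlll ⇒ ooooSllll   [S → o S l]
ooooSllll ⇒ oooooSlllll   [S → o S l]
oooooSlllll ⇒ ooooooSllllll   [S → o S l]
ooooooSllllll ⇒ oooooooSlllllll   [S → o S l]
oooooooSlllllll ⇒ oooooooollllllll   [S → o l]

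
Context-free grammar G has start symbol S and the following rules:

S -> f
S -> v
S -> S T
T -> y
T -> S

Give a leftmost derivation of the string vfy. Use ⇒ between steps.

S ⇒ ST ⇒ STT ⇒ vTT ⇒ vST ⇒ vfT ⇒ vfy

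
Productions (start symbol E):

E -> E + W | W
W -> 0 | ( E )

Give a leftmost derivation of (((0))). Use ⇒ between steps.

E ⇒ W ⇒ (E) ⇒ (W) ⇒ ((E)) ⇒ ((W)) ⇒ (((E))) ⇒ (((W))) ⇒ (((0)))

E ⇒ W   [E -> W]
W ⇒ (E)   [W -> ( E )]
(E) ⇒ (W)   [E -> W]
(W) ⇒ ((E))   [W -> ( E )]
((E)) ⇒ ((W))   [E -> W]
((W)) ⇒ (((E)))   [W -> ( E )]
(((E))) ⇒ (((W)))   [E -> W]
(((W))) ⇒ (((0)))   [W -> 0]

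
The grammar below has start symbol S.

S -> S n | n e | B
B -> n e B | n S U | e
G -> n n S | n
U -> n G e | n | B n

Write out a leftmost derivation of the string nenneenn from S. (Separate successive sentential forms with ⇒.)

S ⇒ Sn ⇒ Bn ⇒ nSUn ⇒ nSnUn ⇒ nBnUn ⇒ nenUn ⇒ nenBnn ⇒ nenneBnn ⇒ nenneenn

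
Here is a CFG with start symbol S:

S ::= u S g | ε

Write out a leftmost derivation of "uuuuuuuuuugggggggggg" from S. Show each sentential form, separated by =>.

S => uSg   [S ::= u S g]
uSg => uuSgg   [S ::= u S g]
uuSgg => uuuSggg   [S ::= u S g]
uuuSggg => uuuuSgggg   [S ::= u S g]
uuuuSgggg => uuuuuSggggg   [S ::= u S g]
uuuuuSggggg => uuuuuuSgggggg   [S ::= u S g]
uuuuuuSgggggg => uuuuuuuSggggggg   [S ::= u S g]
uuuuuuuSggggggg => uuuuuuuuSgggggggg   [S ::= u S g]
uuuuuuuuSgggggggg => uuuuuuuuuSggggggggg   [S ::= u S g]
uuuuuuuuuSggggggggg => uuuuuuuuuuSgggggggggg   [S ::= u S g]
uuuuuuuuuuSgggggggggg => uuuuuuuuuugggggggggg   [S ::= ε]

S=>uSg=>uuSgg=>uuuSggg=>uuuuSgggg=>uuuuuSggggg=>uuuuuuSgggggg=>uuuuuuuSggggggg=>uuuuuuuuSgggggggg=>uuuuuuuuuSggggggggg=>uuuuuuuuuuSgggggggggg=>uuuuuuuuuugggggggggg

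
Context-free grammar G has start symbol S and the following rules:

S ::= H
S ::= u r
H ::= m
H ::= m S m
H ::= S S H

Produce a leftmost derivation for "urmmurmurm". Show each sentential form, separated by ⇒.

S ⇒ H ⇒ SSH ⇒ HSH ⇒ SSHSH ⇒ HSHSH ⇒ SSHSHSH ⇒ urSHSHSH ⇒ urHHSHSH ⇒ urmHSHSH ⇒ urmmSHSH ⇒ urmmurHSH ⇒ urmmurmSH ⇒ urmmurmurH ⇒ urmmurmurm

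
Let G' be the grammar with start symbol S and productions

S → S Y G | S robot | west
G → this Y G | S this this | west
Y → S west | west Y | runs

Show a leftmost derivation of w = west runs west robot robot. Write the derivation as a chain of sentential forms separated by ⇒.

S ⇒ S robot ⇒ S robot robot ⇒ S Y G robot robot ⇒ west Y G robot robot ⇒ west runs G robot robot ⇒ west runs west robot robot

S ⇒ S robot   [S → S robot]
S robot ⇒ S robot robot   [S → S robot]
S robot robot ⇒ S Y G robot robot   [S → S Y G]
S Y G robot robot ⇒ west Y G robot robot   [S → west]
west Y G robot robot ⇒ west runs G robot robot   [Y → runs]
west runs G robot robot ⇒ west runs west robot robot   [G → west]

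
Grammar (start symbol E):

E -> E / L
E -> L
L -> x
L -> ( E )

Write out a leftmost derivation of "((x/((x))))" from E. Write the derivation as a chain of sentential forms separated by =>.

E => L   [E -> L]
L => (E)   [L -> ( E )]
(E) => (L)   [E -> L]
(L) => ((E))   [L -> ( E )]
((E)) => ((E/L))   [E -> E / L]
((E/L)) => ((L/L))   [E -> L]
((L/L)) => ((x/L))   [L -> x]
((x/L)) => ((x/(E)))   [L -> ( E )]
((x/(E))) => ((x/(L)))   [E -> L]
((x/(L))) => ((x/((E))))   [L -> ( E )]
((x/((E)))) => ((x/((L))))   [E -> L]
((x/((L)))) => ((x/((x))))   [L -> x]

E => L => (E) => (L) => ((E)) => ((E/L)) => ((L/L)) => ((x/L)) => ((x/(E))) => ((x/(L))) => ((x/((E)))) => ((x/((L)))) => ((x/((x))))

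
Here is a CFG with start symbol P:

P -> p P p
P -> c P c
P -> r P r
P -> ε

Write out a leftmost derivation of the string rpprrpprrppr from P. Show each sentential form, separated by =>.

P=>rPr=>rpPpr=>rppPppr=>rpprPrppr=>rpprrPrrppr=>rpprrpPprrppr=>rpprrpprrppr

P => rPr   [P -> r P r]
rPr => rpPpr   [P -> p P p]
rpPpr => rppPppr   [P -> p P p]
rppPppr => rpprPrppr   [P -> r P r]
rpprPrppr => rpprrPrrppr   [P -> r P r]
rpprrPrrppr => rpprrpPprrppr   [P -> p P p]
rpprrpPprrppr => rpprrpprrppr   [P -> ε]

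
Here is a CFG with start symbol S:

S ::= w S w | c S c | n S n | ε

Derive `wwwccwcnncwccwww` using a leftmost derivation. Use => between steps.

S => wSw   [S ::= w S w]
wSw => wwSww   [S ::= w S w]
wwSww => wwwSwww   [S ::= w S w]
wwwSwww => wwwcScwww   [S ::= c S c]
wwwcScwww => wwwccSccwww   [S ::= c S c]
wwwccSccwww => wwwccwSwccwww   [S ::= w S w]
wwwccwSwccwww => wwwccwcScwccwww   [S ::= c S c]
wwwccwcScwccwww => wwwccwcnSncwccwww   [S ::= n S n]
wwwccwcnSncwccwww => wwwccwcnncwccwww   [S ::= ε]

S => wSw => wwSww => wwwSwww => wwwcScwww => wwwccSccwww => wwwccwSwccwww => wwwccwcScwccwww => wwwccwcnSncwccwww => wwwccwcnncwccwww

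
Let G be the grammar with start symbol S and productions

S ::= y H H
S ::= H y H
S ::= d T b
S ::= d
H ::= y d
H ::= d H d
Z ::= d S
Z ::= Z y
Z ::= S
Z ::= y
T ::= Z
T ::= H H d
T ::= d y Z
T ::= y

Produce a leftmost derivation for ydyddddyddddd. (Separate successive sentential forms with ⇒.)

S ⇒ HyH   [S ::= H y H]
HyH ⇒ ydyH   [H ::= y d]
ydyH ⇒ ydydHd   [H ::= d H d]
ydydHd ⇒ ydyddHdd   [H ::= d H d]
ydyddHdd ⇒ ydydddHddd   [H ::= d H d]
ydydddHddd ⇒ ydyddddHdddd   [H ::= d H d]
ydyddddHdddd ⇒ ydyddddyddddd   [H ::= y d]

S⇒HyH⇒ydyH⇒ydydHd⇒ydyddHdd⇒ydydddHddd⇒ydyddddHdddd⇒ydyddddyddddd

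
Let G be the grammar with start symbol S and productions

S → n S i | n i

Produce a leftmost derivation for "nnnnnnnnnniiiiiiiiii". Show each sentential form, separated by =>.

S => nSi => nnSii => nnnSiii => nnnnSiiii => nnnnnSiiiii => nnnnnnSiiiiii => nnnnnnnSiiiiiii => nnnnnnnnSiiiiiiii => nnnnnnnnnSiiiiiiiii => nnnnnnnnnniiiiiiiiii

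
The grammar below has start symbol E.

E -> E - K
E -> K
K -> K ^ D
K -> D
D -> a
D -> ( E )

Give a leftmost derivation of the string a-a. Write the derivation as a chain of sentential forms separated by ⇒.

E ⇒ E-K   [E -> E - K]
E-K ⇒ K-K   [E -> K]
K-K ⇒ D-K   [K -> D]
D-K ⇒ a-K   [D -> a]
a-K ⇒ a-D   [K -> D]
a-D ⇒ a-a   [D -> a]

E ⇒ E-K ⇒ K-K ⇒ D-K ⇒ a-K ⇒ a-D ⇒ a-a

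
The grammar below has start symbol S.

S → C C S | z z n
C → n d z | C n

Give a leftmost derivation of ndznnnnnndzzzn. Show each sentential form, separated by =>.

S => CCS => CnCS => CnnCS => CnnnCS => CnnnnCS => CnnnnnCS => ndznnnnnCS => ndznnnnnndzS => ndznnnnnndzzzn

S => CCS   [S → C C S]
CCS => CnCS   [C → C n]
CnCS => CnnCS   [C → C n]
CnnCS => CnnnCS   [C → C n]
CnnnCS => CnnnnCS   [C → C n]
CnnnnCS => CnnnnnCS   [C → C n]
CnnnnnCS => ndznnnnnCS   [C → n d z]
ndznnnnnCS => ndznnnnnndzS   [C → n d z]
ndznnnnnndzS => ndznnnnnndzzzn   [S → z z n]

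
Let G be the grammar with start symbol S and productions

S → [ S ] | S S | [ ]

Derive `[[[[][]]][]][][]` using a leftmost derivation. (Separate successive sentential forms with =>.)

S => SS   [S → S S]
SS => SSS   [S → S S]
SSS => [S]SS   [S → [ S ]]
[S]SS => [SS]SS   [S → S S]
[SS]SS => [[S]S]SS   [S → [ S ]]
[[S]S]SS => [[[S]]S]SS   [S → [ S ]]
[[[S]]S]SS => [[[SS]]S]SS   [S → S S]
[[[SS]]S]SS => [[[[]S]]S]SS   [S → [ ]]
[[[[]S]]S]SS => [[[[][]]]S]SS   [S → [ ]]
[[[[][]]]S]SS => [[[[][]]][]]SS   [S → [ ]]
[[[[][]]][]]SS => [[[[][]]][]][]S   [S → [ ]]
[[[[][]]][]][]S => [[[[][]]][]][][]   [S → [ ]]

S=>SS=>SSS=>[S]SS=>[SS]SS=>[[S]S]SS=>[[[S]]S]SS=>[[[SS]]S]SS=>[[[[]S]]S]SS=>[[[[][]]]S]SS=>[[[[][]]][]]SS=>[[[[][]]][]][]S=>[[[[][]]][]][][]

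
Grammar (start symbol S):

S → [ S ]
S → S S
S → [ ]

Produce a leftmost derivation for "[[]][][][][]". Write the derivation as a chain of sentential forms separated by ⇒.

S ⇒ SS   [S → S S]
SS ⇒ SSS   [S → S S]
SSS ⇒ SSSS   [S → S S]
SSSS ⇒ [S]SSS   [S → [ S ]]
[S]SSS ⇒ [[]]SSS   [S → [ ]]
[[]]SSS ⇒ [[]]SSSS   [S → S S]
[[]]SSSS ⇒ [[]][]SSS   [S → [ ]]
[[]][]SSS ⇒ [[]][][]SS   [S → [ ]]
[[]][][]SS ⇒ [[]][][][]S   [S → [ ]]
[[]][][][]S ⇒ [[]][][][][]   [S → [ ]]

S ⇒ SS ⇒ SSS ⇒ SSSS ⇒ [S]SSS ⇒ [[]]SSS ⇒ [[]]SSSS ⇒ [[]][]SSS ⇒ [[]][][]SS ⇒ [[]][][][]S ⇒ [[]][][][][]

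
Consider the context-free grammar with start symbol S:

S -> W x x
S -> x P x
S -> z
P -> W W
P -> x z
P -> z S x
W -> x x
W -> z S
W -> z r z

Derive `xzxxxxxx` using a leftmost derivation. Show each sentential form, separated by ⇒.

S ⇒ xPx   [S -> x P x]
xPx ⇒ xzSxx   [P -> z S x]
xzSxx ⇒ xzWxxxx   [S -> W x x]
xzWxxxx ⇒ xzxxxxxx   [W -> x x]

S ⇒ xPx ⇒ xzSxx ⇒ xzWxxxx ⇒ xzxxxxxx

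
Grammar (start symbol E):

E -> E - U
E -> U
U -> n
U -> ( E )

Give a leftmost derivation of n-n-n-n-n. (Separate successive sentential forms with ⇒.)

E ⇒ E-U ⇒ E-U-U ⇒ E-U-U-U ⇒ E-U-U-U-U ⇒ U-U-U-U-U ⇒ n-U-U-U-U ⇒ n-n-U-U-U ⇒ n-n-n-U-U ⇒ n-n-n-n-U ⇒ n-n-n-n-n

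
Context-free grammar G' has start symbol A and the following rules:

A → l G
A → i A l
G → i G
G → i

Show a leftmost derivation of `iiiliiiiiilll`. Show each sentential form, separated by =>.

A => iAl => iiAll => iiiAlll => iiilGlll => iiiliGlll => iiiliiGlll => iiiliiiGlll => iiiliiiiGlll => iiiliiiiiGlll => iiiliiiiiilll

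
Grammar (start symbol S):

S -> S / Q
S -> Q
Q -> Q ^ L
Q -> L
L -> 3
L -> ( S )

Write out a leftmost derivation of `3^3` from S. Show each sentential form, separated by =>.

S => Q => Q^L => L^L => 3^L => 3^3

S => Q   [S -> Q]
Q => Q^L   [Q -> Q ^ L]
Q^L => L^L   [Q -> L]
L^L => 3^L   [L -> 3]
3^L => 3^3   [L -> 3]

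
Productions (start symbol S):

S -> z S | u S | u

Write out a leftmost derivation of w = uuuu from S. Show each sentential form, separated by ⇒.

S⇒uS⇒uuS⇒uuuS⇒uuuu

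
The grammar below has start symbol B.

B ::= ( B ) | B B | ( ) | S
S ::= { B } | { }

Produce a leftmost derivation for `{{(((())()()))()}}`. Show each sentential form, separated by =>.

B=>S=>{B}=>{S}=>{{B}}=>{{BB}}=>{{(B)B}}=>{{((B))B}}=>{{((BB))B}}=>{{((BBB))B}}=>{{(((B)BB))B}}=>{{(((())BB))B}}=>{{(((())()B))B}}=>{{(((())()()))B}}=>{{(((())()()))()}}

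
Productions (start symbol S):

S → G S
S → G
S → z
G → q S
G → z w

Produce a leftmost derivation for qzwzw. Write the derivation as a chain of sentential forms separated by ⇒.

S ⇒ GS ⇒ qSS ⇒ qGS ⇒ qzwS ⇒ qzwG ⇒ qzwzw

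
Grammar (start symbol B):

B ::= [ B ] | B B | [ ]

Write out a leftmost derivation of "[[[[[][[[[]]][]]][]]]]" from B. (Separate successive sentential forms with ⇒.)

B⇒[B]⇒[[B]]⇒[[[B]]]⇒[[[BB]]]⇒[[[[B]B]]]⇒[[[[BB]B]]]⇒[[[[[]B]B]]]⇒[[[[[][B]]B]]]⇒[[[[[][BB]]B]]]⇒[[[[[][[B]B]]B]]]⇒[[[[[][[[B]]B]]B]]]⇒[[[[[][[[[]]]B]]B]]]⇒[[[[[][[[[]]][]]]B]]]⇒[[[[[][[[[]]][]]][]]]]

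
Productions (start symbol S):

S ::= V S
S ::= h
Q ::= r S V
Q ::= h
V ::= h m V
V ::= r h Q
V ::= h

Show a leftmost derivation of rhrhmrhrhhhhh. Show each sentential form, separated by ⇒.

S ⇒ VS ⇒ rhQS ⇒ rhrSVS ⇒ rhrVSVS ⇒ rhrhmVSVS ⇒ rhrhmrhQSVS ⇒ rhrhmrhrSVSVS ⇒ rhrhmrhrhVSVS ⇒ rhrhmrhrhhSVS ⇒ rhrhmrhrhhhVS ⇒ rhrhmrhrhhhhS ⇒ rhrhmrhrhhhhh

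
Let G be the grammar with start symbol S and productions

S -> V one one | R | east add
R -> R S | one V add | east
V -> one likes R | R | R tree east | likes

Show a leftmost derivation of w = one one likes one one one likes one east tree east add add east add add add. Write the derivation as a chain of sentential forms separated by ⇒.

S ⇒ R ⇒ one V add ⇒ one one likes R add ⇒ one one likes one V add add ⇒ one one likes one R add add ⇒ one one likes one R S add add ⇒ one one likes one one V add S add add ⇒ one one likes one one one likes R add S add add ⇒ one one likes one one one likes one V add add S add add ⇒ one one likes one one one likes one R tree east add add S add add ⇒ one one likes one one one likes one east tree east add add S add add ⇒ one one likes one one one likes one east tree east add add east add add add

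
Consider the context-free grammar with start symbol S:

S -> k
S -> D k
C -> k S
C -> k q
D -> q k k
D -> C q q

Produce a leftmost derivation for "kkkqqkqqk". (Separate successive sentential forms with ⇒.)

S⇒Dk⇒Cqqk⇒kSqqk⇒kDkqqk⇒kCqqkqqk⇒kkSqqkqqk⇒kkkqqkqqk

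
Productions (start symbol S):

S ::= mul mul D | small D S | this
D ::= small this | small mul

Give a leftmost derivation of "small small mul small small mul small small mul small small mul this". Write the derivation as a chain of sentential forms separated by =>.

S => small D S   [S ::= small D S]
small D S => small small mul S   [D ::= small mul]
small small mul S => small small mul small D S   [S ::= small D S]
small small mul small D S => small small mul small small mul S   [D ::= small mul]
small small mul small small mul S => small small mul small small mul small D S   [S ::= small D S]
small small mul small small mul small D S => small small mul small small mul small small mul S   [D ::= small mul]
small small mul small small mul small small mul S => small small mul small small mul small small mul small D S   [S ::= small D S]
small small mul small small mul small small mul small D S => small small mul small small mul small small mul small small mul S   [D ::= small mul]
small small mul small small mul small small mul small small mul S => small small mul small small mul small small mul small small mul this   [S ::= this]

S => small D S => small small mul S => small small mul small D S => small small mul small small mul S => small small mul small small mul small D S => small small mul small small mul small small mul S => small small mul small small mul small small mul small D S => small small mul small small mul small small mul small small mul S => small small mul small small mul small small mul small small mul this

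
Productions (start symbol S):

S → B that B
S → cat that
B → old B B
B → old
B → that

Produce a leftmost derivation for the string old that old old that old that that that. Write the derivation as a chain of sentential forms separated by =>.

S => B that B   [S → B that B]
B that B => old that B   [B → old]
old that B => old that old B B   [B → old B B]
old that old B B => old that old old B B B   [B → old B B]
old that old old B B B => old that old old that B B   [B → that]
old that old old that B B => old that old old that old B B B   [B → old B B]
old that old old that old B B B => old that old old that old that B B   [B → that]
old that old old that old that B B => old that old old that old that that B   [B → that]
old that old old that old that that B => old that old old that old that that that   [B → that]

S => B that B => old that B => old that old B B => old that old old B B B => old that old old that B B => old that old old that old B B B => old that old old that old that B B => old that old old that old that that B => old that old old that old that that that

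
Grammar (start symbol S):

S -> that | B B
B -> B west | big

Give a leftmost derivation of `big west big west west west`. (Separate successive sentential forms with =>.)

S => B B   [S -> B B]
B B => B west B   [B -> B west]
B west B => big west B   [B -> big]
big west B => big west B west   [B -> B west]
big west B west => big west B west west   [B -> B west]
big west B west west => big west B west west west   [B -> B west]
big west B west west west => big west big west west west   [B -> big]

S => B B => B west B => big west B => big west B west => big west B west west => big west B west west west => big west big west west west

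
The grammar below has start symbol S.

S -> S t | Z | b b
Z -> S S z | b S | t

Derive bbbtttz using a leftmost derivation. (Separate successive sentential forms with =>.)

S => Z   [S -> Z]
Z => SSz   [Z -> S S z]
SSz => bbSz   [S -> b b]
bbSz => bbZz   [S -> Z]
bbZz => bbbSz   [Z -> b S]
bbbSz => bbbStz   [S -> S t]
bbbStz => bbbSttz   [S -> S t]
bbbSttz => bbbZttz   [S -> Z]
bbbZttz => bbbtttz   [Z -> t]

S => Z => SSz => bbSz => bbZz => bbbSz => bbbStz => bbbSttz => bbbZttz => bbbtttz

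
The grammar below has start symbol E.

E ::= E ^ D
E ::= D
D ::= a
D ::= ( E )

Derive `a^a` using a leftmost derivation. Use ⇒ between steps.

E ⇒ E^D ⇒ D^D ⇒ a^D ⇒ a^a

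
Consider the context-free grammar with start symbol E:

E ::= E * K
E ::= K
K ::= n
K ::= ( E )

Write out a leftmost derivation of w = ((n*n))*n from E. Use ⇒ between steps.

E ⇒ E*K ⇒ K*K ⇒ (E)*K ⇒ (K)*K ⇒ ((E))*K ⇒ ((E*K))*K ⇒ ((K*K))*K ⇒ ((n*K))*K ⇒ ((n*n))*K ⇒ ((n*n))*n

E ⇒ E*K   [E ::= E * K]
E*K ⇒ K*K   [E ::= K]
K*K ⇒ (E)*K   [K ::= ( E )]
(E)*K ⇒ (K)*K   [E ::= K]
(K)*K ⇒ ((E))*K   [K ::= ( E )]
((E))*K ⇒ ((E*K))*K   [E ::= E * K]
((E*K))*K ⇒ ((K*K))*K   [E ::= K]
((K*K))*K ⇒ ((n*K))*K   [K ::= n]
((n*K))*K ⇒ ((n*n))*K   [K ::= n]
((n*n))*K ⇒ ((n*n))*n   [K ::= n]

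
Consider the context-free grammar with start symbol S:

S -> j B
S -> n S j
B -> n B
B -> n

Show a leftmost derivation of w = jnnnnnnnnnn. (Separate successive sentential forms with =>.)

S => jB => jnB => jnnB => jnnnB => jnnnnB => jnnnnnB => jnnnnnnB => jnnnnnnnB => jnnnnnnnnB => jnnnnnnnnnB => jnnnnnnnnnn

S => jB   [S -> j B]
jB => jnB   [B -> n B]
jnB => jnnB   [B -> n B]
jnnB => jnnnB   [B -> n B]
jnnnB => jnnnnB   [B -> n B]
jnnnnB => jnnnnnB   [B -> n B]
jnnnnnB => jnnnnnnB   [B -> n B]
jnnnnnnB => jnnnnnnnB   [B -> n B]
jnnnnnnnB => jnnnnnnnnB   [B -> n B]
jnnnnnnnnB => jnnnnnnnnnB   [B -> n B]
jnnnnnnnnnB => jnnnnnnnnnn   [B -> n]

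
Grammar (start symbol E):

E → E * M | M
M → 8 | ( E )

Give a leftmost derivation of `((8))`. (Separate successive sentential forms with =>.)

E=>M=>(E)=>(M)=>((E))=>((M))=>((8))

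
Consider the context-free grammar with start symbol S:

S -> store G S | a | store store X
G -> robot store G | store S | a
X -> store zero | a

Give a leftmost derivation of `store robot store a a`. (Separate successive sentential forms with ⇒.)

S ⇒ store G S   [S -> store G S]
store G S ⇒ store robot store G S   [G -> robot store G]
store robot store G S ⇒ store robot store a S   [G -> a]
store robot store a S ⇒ store robot store a a   [S -> a]

S ⇒ store G S ⇒ store robot store G S ⇒ store robot store a S ⇒ store robot store a a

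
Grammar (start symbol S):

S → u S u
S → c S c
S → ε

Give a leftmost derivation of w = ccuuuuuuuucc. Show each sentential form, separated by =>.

S => cSc => ccScc => ccuSucc => ccuuSuucc => ccuuuSuuucc => ccuuuuSuuuucc => ccuuuuuuuucc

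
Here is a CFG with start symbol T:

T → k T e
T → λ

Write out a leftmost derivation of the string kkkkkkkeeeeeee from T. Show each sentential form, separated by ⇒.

T ⇒ kTe   [T → k T e]
kTe ⇒ kkTee   [T → k T e]
kkTee ⇒ kkkTeee   [T → k T e]
kkkTeee ⇒ kkkkTeeee   [T → k T e]
kkkkTeeee ⇒ kkkkkTeeeee   [T → k T e]
kkkkkTeeeee ⇒ kkkkkkTeeeeee   [T → k T e]
kkkkkkTeeeeee ⇒ kkkkkkkTeeeeeee   [T → k T e]
kkkkkkkTeeeeeee ⇒ kkkkkkkeeeeeee   [T → λ]

T ⇒ kTe ⇒ kkTee ⇒ kkkTeee ⇒ kkkkTeeee ⇒ kkkkkTeeeee ⇒ kkkkkkTeeeeee ⇒ kkkkkkkTeeeeeee ⇒ kkkkkkkeeeeeee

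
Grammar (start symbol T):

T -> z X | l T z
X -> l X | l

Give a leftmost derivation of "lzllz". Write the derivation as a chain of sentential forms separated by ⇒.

T ⇒ lTz ⇒ lzXz ⇒ lzlXz ⇒ lzllz

T ⇒ lTz   [T -> l T z]
lTz ⇒ lzXz   [T -> z X]
lzXz ⇒ lzlXz   [X -> l X]
lzlXz ⇒ lzllz   [X -> l]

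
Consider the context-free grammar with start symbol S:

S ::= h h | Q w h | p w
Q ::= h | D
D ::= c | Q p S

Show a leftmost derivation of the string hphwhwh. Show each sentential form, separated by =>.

S => Qwh => Dwh => QpSwh => hpSwh => hpQwhwh => hphwhwh

S => Qwh   [S ::= Q w h]
Qwh => Dwh   [Q ::= D]
Dwh => QpSwh   [D ::= Q p S]
QpSwh => hpSwh   [Q ::= h]
hpSwh => hpQwhwh   [S ::= Q w h]
hpQwhwh => hphwhwh   [Q ::= h]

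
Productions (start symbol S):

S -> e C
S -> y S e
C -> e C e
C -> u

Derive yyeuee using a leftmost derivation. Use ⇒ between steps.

S ⇒ ySe   [S -> y S e]
ySe ⇒ yySee   [S -> y S e]
yySee ⇒ yyeCee   [S -> e C]
yyeCee ⇒ yyeuee   [C -> u]

S⇒ySe⇒yySee⇒yyeCee⇒yyeuee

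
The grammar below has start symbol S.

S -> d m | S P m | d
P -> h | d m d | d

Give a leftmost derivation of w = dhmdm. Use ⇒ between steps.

S ⇒ SPm   [S -> S P m]
SPm ⇒ SPmPm   [S -> S P m]
SPmPm ⇒ dPmPm   [S -> d]
dPmPm ⇒ dhmPm   [P -> h]
dhmPm ⇒ dhmdm   [P -> d]

S⇒SPm⇒SPmPm⇒dPmPm⇒dhmPm⇒dhmdm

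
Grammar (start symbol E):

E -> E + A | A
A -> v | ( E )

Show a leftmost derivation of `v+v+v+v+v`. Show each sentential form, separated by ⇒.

E ⇒ E+A   [E -> E + A]
E+A ⇒ E+A+A   [E -> E + A]
E+A+A ⇒ E+A+A+A   [E -> E + A]
E+A+A+A ⇒ E+A+A+A+A   [E -> E + A]
E+A+A+A+A ⇒ A+A+A+A+A   [E -> A]
A+A+A+A+A ⇒ v+A+A+A+A   [A -> v]
v+A+A+A+A ⇒ v+v+A+A+A   [A -> v]
v+v+A+A+A ⇒ v+v+v+A+A   [A -> v]
v+v+v+A+A ⇒ v+v+v+v+A   [A -> v]
v+v+v+v+A ⇒ v+v+v+v+v   [A -> v]

E ⇒ E+A ⇒ E+A+A ⇒ E+A+A+A ⇒ E+A+A+A+A ⇒ A+A+A+A+A ⇒ v+A+A+A+A ⇒ v+v+A+A+A ⇒ v+v+v+A+A ⇒ v+v+v+v+A ⇒ v+v+v+v+v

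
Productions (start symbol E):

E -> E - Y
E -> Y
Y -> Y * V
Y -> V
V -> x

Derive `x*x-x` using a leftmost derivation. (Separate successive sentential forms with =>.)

E => E-Y => Y-Y => Y*V-Y => V*V-Y => x*V-Y => x*x-Y => x*x-V => x*x-x

E => E-Y   [E -> E - Y]
E-Y => Y-Y   [E -> Y]
Y-Y => Y*V-Y   [Y -> Y * V]
Y*V-Y => V*V-Y   [Y -> V]
V*V-Y => x*V-Y   [V -> x]
x*V-Y => x*x-Y   [V -> x]
x*x-Y => x*x-V   [Y -> V]
x*x-V => x*x-x   [V -> x]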